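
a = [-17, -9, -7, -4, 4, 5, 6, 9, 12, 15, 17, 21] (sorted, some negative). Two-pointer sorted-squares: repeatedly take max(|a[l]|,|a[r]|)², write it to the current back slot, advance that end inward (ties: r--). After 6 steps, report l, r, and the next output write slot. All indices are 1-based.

[1,12] |-17|<=|21| out[12]=441 → r--
[1,11] |-17|<=|17| out[11]=289 → r--
[1,10] |-17|>|15| out[10]=289 → l++
[2,10] |-9|<=|15| out[9]=225 → r--
[2,9] |-9|<=|12| out[8]=144 → r--
[2,8] |-9|<=|9| out[7]=81 → r--

l=2, r=7, next write slot=6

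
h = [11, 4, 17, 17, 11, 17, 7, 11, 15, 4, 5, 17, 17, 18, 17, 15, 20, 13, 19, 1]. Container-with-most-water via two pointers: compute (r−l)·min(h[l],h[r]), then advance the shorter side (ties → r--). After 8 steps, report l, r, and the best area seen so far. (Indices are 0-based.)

l=7, r=18, best area=272

[0,19] min(11,1)*19=19 best=19 * → r--
[0,18] min(11,19)*18=198 best=198 * → l++
[1,18] min(4,19)*17=68 best=198 → l++
[2,18] min(17,19)*16=272 best=272 * → l++
[3,18] min(17,19)*15=255 best=272 → l++
[4,18] min(11,19)*14=154 best=272 → l++
[5,18] min(17,19)*13=221 best=272 → l++
[6,18] min(7,19)*12=84 best=272 → l++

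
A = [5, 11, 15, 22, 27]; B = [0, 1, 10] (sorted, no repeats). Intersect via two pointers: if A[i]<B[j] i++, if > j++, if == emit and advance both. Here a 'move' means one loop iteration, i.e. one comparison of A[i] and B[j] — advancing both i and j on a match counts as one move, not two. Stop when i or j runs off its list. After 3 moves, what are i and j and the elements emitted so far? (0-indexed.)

[i=0,j=0] 5>0 → j++
[i=0,j=1] 5>1 → j++
[i=0,j=2] 5<10 → i++

i=1, j=2, emitted=[]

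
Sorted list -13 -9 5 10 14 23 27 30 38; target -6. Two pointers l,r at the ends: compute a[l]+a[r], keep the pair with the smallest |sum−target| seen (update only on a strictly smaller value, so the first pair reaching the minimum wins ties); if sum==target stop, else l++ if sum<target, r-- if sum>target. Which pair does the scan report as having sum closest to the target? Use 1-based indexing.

pair (-13, 5) with sum -8 (|Δ|=2)

l=1 r=9: -13+38=25 d=31 *, r--
l=1 r=8: -13+30=17 d=23 *, r--
l=1 r=7: -13+27=14 d=20 *, r--
l=1 r=6: -13+23=10 d=16 *, r--
l=1 r=5: -13+14=1 d=7 *, r--
l=1 r=4: -13+10=-3 d=3 *, r--
l=1 r=3: -13+5=-8 d=2 *, l++
l=2 r=3: -9+5=-4 d=2, r--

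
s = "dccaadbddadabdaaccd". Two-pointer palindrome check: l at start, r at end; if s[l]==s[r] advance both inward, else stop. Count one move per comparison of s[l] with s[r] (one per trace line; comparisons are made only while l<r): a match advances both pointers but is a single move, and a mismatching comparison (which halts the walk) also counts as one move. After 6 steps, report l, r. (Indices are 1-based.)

l=7, r=13

[1,19] 'd'=='d' → l++,r--
[2,18] 'c'=='c' → l++,r--
[3,17] 'c'=='c' → l++,r--
[4,16] 'a'=='a' → l++,r--
[5,15] 'a'=='a' → l++,r--
[6,14] 'd'=='d' → l++,r--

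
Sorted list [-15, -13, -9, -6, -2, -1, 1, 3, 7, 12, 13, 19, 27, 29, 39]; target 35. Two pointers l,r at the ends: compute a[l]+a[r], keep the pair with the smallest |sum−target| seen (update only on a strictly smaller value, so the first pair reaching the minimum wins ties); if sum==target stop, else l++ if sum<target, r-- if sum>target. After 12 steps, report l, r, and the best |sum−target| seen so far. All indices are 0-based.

l=9, r=11, best |Δ|=1

l=0 r=14: -15+39=24 d=11 *, l++
l=1 r=14: -13+39=26 d=9 *, l++
l=2 r=14: -9+39=30 d=5 *, l++
l=3 r=14: -6+39=33 d=2 *, l++
l=4 r=14: -2+39=37 d=2, r--
l=4 r=13: -2+29=27 d=8, l++
l=5 r=13: -1+29=28 d=7, l++
l=6 r=13: 1+29=30 d=5, l++
l=7 r=13: 3+29=32 d=3, l++
l=8 r=13: 7+29=36 d=1 *, r--
l=8 r=12: 7+27=34 d=1, l++
l=9 r=12: 12+27=39 d=4, r--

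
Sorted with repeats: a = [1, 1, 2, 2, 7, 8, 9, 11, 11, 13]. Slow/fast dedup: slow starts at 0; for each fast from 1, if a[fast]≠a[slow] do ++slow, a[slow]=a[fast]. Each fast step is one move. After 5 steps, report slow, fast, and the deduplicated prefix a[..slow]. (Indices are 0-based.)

slow=3, fast=6, prefix=[1, 2, 7, 8]

slow=0 fast=1: a[fast]=1=a[slow] dup, fast++
slow=0 fast=2: a[fast]=2≠a[slow]=1 write a[1]=2, slow++,fast++
slow=1 fast=3: a[fast]=2=a[slow] dup, fast++
slow=1 fast=4: a[fast]=7≠a[slow]=2 write a[2]=7, slow++,fast++
slow=2 fast=5: a[fast]=8≠a[slow]=7 write a[3]=8, slow++,fast++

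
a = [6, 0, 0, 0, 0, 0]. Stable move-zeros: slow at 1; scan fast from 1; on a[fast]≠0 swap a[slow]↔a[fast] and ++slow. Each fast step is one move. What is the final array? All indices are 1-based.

slow=1 fast=1: a[fast]=6≠0 swap→a[1]=6, slow++,fast++
slow=2 fast=2: a[fast]=0, fast++
slow=2 fast=3: a[fast]=0, fast++
slow=2 fast=4: a[fast]=0, fast++
slow=2 fast=5: a[fast]=0, fast++
slow=2 fast=6: a[fast]=0, fast++

[6, 0, 0, 0, 0, 0]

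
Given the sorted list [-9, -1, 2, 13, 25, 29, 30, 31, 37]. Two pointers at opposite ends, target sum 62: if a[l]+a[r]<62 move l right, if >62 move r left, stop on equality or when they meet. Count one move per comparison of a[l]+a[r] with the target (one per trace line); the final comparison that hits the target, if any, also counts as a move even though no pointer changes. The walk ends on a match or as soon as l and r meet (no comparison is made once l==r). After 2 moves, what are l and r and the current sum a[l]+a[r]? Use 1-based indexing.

l=1 r=9: -9+37=28 <62, l++
l=2 r=9: -1+37=36 <62, l++

l=3, r=9, sum=39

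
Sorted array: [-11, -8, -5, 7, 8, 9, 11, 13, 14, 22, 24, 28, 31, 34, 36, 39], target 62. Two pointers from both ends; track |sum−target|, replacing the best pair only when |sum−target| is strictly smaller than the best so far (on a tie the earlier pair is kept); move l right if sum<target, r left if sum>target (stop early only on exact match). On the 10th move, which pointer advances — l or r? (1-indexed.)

l

[1,16] -11+39=28 d=34 * → l++
[2,16] -8+39=31 d=31 * → l++
[3,16] -5+39=34 d=28 * → l++
[4,16] 7+39=46 d=16 * → l++
[5,16] 8+39=47 d=15 * → l++
[6,16] 9+39=48 d=14 * → l++
[7,16] 11+39=50 d=12 * → l++
[8,16] 13+39=52 d=10 * → l++
[9,16] 14+39=53 d=9 * → l++
[10,16] 22+39=61 d=1 * → l++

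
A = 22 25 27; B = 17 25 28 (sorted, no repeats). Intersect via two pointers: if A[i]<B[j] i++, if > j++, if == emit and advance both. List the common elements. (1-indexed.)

[i=1,j=1] 22>17 → j++
[i=1,j=2] 22<25 → i++
[i=2,j=2] 25==25 emit → i++,j++
[i=3,j=3] 27<28 → i++

intersection = [25]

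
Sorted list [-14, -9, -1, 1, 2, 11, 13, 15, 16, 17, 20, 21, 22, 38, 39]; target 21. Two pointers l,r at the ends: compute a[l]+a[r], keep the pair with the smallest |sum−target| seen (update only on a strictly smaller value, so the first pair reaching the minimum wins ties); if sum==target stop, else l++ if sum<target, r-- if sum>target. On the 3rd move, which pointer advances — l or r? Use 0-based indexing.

l

[0,14] -14+39=25 d=4 * → r--
[0,13] -14+38=24 d=3 * → r--
[0,12] -14+22=8 d=13 → l++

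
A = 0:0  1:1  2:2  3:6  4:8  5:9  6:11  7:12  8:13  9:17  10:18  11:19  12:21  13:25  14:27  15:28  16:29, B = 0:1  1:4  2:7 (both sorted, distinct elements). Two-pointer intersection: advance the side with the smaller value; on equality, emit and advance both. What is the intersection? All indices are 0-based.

i=0 j=0: 0<1, i++
i=1 j=0: 1==1 emit, i++,j++
i=2 j=1: 2<4, i++
i=3 j=1: 6>4, j++
i=3 j=2: 6<7, i++
i=4 j=2: 8>7, j++

intersection = [1]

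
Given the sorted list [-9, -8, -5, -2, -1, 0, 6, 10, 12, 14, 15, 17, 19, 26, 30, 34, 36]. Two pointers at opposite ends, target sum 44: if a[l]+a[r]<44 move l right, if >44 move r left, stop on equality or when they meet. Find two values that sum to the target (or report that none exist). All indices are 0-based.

(10, 34)

[0,16] -9+36=27 <44 → l++
[1,16] -8+36=28 <44 → l++
[2,16] -5+36=31 <44 → l++
[3,16] -2+36=34 <44 → l++
[4,16] -1+36=35 <44 → l++
[5,16] 0+36=36 <44 → l++
[6,16] 6+36=42 <44 → l++
[7,16] 10+36=46 >44 → r--
[7,15] 10+34=44 → found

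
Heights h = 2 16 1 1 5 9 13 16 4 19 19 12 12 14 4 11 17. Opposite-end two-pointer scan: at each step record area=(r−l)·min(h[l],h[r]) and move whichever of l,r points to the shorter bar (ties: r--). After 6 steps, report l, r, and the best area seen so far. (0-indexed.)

l=0 r=16: min(2,17)*16=32 best=32 *, l++
l=1 r=16: min(16,17)*15=240 best=240 *, l++
l=2 r=16: min(1,17)*14=14 best=240, l++
l=3 r=16: min(1,17)*13=13 best=240, l++
l=4 r=16: min(5,17)*12=60 best=240, l++
l=5 r=16: min(9,17)*11=99 best=240, l++

l=6, r=16, best area=240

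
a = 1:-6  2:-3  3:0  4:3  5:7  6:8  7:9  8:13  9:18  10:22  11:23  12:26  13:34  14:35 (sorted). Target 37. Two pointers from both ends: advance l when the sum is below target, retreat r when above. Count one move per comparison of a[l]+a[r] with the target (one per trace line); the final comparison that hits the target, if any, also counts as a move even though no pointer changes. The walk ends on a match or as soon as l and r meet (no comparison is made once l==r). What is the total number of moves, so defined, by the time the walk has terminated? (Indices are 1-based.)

l=1 r=14: -6+35=29 <37, l++
l=2 r=14: -3+35=32 <37, l++
l=3 r=14: 0+35=35 <37, l++
l=4 r=14: 3+35=38 >37, r--
l=4 r=13: 3+34=37, found

5 moves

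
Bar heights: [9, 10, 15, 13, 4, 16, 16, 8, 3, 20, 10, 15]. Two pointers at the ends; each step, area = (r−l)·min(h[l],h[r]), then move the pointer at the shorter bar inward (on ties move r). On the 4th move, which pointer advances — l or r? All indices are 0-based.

[0,11] min(9,15)*11=99 best=99 * → l++
[1,11] min(10,15)*10=100 best=100 * → l++
[2,11] min(15,15)*9=135 best=135 * → r--
[2,10] min(15,10)*8=80 best=135 → r--

r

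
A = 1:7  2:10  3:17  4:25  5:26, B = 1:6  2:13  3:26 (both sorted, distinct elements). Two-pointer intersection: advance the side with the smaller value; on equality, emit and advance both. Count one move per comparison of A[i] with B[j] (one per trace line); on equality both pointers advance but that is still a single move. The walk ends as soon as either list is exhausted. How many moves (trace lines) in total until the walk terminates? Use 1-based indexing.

i=1 j=1: 7>6, j++
i=1 j=2: 7<13, i++
i=2 j=2: 10<13, i++
i=3 j=2: 17>13, j++
i=3 j=3: 17<26, i++
i=4 j=3: 25<26, i++
i=5 j=3: 26==26 emit, i++,j++

7 moves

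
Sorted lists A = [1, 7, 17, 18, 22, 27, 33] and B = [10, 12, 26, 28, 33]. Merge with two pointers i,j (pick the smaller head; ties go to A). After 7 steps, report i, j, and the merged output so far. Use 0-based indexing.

i=5, j=2, merged so far=[1, 7, 10, 12, 17, 18, 22]

i=0 j=0: A[i]=1<=B[j]=10 take 1, i++
i=1 j=0: A[i]=7<=B[j]=10 take 7, i++
i=2 j=0: A[i]=17>B[j]=10 take 10, j++
i=2 j=1: A[i]=17>B[j]=12 take 12, j++
i=2 j=2: A[i]=17<=B[j]=26 take 17, i++
i=3 j=2: A[i]=18<=B[j]=26 take 18, i++
i=4 j=2: A[i]=22<=B[j]=26 take 22, i++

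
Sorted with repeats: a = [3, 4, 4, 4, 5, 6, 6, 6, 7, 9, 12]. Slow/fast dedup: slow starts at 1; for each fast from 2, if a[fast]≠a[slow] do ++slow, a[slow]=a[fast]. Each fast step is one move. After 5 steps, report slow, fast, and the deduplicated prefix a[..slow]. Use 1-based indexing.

(s=1,f=2) a[fast]=4≠a[slow]=3 write a[2]=4 → slow++,fast++
(s=2,f=3) a[fast]=4=a[slow] dup → fast++
(s=2,f=4) a[fast]=4=a[slow] dup → fast++
(s=2,f=5) a[fast]=5≠a[slow]=4 write a[3]=5 → slow++,fast++
(s=3,f=6) a[fast]=6≠a[slow]=5 write a[4]=6 → slow++,fast++

slow=4, fast=7, prefix=[3, 4, 5, 6]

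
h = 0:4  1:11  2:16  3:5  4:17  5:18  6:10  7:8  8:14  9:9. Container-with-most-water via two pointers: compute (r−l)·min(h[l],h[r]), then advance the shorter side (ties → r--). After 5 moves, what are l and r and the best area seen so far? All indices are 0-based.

l=2, r=6, best area=84

l=0 r=9: min(4,9)*9=36 best=36 *, l++
l=1 r=9: min(11,9)*8=72 best=72 *, r--
l=1 r=8: min(11,14)*7=77 best=77 *, l++
l=2 r=8: min(16,14)*6=84 best=84 *, r--
l=2 r=7: min(16,8)*5=40 best=84, r--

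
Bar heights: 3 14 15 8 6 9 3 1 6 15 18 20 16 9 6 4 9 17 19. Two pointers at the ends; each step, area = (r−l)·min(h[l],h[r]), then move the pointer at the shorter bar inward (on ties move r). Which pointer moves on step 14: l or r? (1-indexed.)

[1,19] min(3,19)*18=54 best=54 * → l++
[2,19] min(14,19)*17=238 best=238 * → l++
[3,19] min(15,19)*16=240 best=240 * → l++
[4,19] min(8,19)*15=120 best=240 → l++
[5,19] min(6,19)*14=84 best=240 → l++
[6,19] min(9,19)*13=117 best=240 → l++
[7,19] min(3,19)*12=36 best=240 → l++
[8,19] min(1,19)*11=11 best=240 → l++
[9,19] min(6,19)*10=60 best=240 → l++
[10,19] min(15,19)*9=135 best=240 → l++
[11,19] min(18,19)*8=144 best=240 → l++
[12,19] min(20,19)*7=133 best=240 → r--
[12,18] min(20,17)*6=102 best=240 → r--
[12,17] min(20,9)*5=45 best=240 → r--

r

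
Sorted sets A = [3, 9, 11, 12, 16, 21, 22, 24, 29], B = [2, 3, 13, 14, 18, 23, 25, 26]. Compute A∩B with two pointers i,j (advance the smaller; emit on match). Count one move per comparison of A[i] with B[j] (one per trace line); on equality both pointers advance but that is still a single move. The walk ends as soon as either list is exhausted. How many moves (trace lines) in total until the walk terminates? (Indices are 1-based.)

i=1 j=1: 3>2, j++
i=1 j=2: 3==3 emit, i++,j++
i=2 j=3: 9<13, i++
i=3 j=3: 11<13, i++
i=4 j=3: 12<13, i++
i=5 j=3: 16>13, j++
i=5 j=4: 16>14, j++
i=5 j=5: 16<18, i++
i=6 j=5: 21>18, j++
i=6 j=6: 21<23, i++
i=7 j=6: 22<23, i++
i=8 j=6: 24>23, j++
i=8 j=7: 24<25, i++
i=9 j=7: 29>25, j++
i=9 j=8: 29>26, j++

15 moves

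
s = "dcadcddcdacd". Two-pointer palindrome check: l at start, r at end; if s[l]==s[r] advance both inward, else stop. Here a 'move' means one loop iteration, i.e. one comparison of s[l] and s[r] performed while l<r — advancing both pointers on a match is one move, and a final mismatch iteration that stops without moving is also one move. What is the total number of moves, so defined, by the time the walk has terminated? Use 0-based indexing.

l=0 r=11: 'd'=='d', l++,r--
l=1 r=10: 'c'=='c', l++,r--
l=2 r=9: 'a'=='a', l++,r--
l=3 r=8: 'd'=='d', l++,r--
l=4 r=7: 'c'=='c', l++,r--
l=5 r=6: 'd'=='d', l++,r--

6 moves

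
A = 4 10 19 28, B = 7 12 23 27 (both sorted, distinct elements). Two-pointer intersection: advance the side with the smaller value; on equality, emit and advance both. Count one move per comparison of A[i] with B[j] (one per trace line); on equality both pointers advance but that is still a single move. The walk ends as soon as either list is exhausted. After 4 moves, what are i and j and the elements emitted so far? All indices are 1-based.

i=1 j=1: 4<7, i++
i=2 j=1: 10>7, j++
i=2 j=2: 10<12, i++
i=3 j=2: 19>12, j++

i=3, j=3, emitted=[]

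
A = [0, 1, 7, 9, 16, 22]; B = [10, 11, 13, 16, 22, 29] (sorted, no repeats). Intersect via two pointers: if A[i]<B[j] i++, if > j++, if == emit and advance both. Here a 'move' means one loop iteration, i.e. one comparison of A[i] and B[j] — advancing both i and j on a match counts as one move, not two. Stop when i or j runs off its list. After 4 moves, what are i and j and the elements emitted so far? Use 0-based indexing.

i=4, j=0, emitted=[]

[i=0,j=0] 0<10 → i++
[i=1,j=0] 1<10 → i++
[i=2,j=0] 7<10 → i++
[i=3,j=0] 9<10 → i++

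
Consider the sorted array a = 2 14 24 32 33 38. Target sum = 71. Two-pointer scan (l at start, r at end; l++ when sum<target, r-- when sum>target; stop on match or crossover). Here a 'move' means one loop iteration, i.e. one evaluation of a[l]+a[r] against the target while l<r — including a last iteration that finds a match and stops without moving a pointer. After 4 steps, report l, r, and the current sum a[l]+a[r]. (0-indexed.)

[0,5] 2+38=40 <71 → l++
[1,5] 14+38=52 <71 → l++
[2,5] 24+38=62 <71 → l++
[3,5] 32+38=70 <71 → l++

l=4, r=5, sum=71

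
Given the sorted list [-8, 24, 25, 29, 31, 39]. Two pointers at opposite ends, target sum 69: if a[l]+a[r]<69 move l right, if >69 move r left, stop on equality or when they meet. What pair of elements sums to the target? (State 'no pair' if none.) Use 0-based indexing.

[0,5] -8+39=31 <69 → l++
[1,5] 24+39=63 <69 → l++
[2,5] 25+39=64 <69 → l++
[3,5] 29+39=68 <69 → l++
[4,5] 31+39=70 >69 → r--

no pair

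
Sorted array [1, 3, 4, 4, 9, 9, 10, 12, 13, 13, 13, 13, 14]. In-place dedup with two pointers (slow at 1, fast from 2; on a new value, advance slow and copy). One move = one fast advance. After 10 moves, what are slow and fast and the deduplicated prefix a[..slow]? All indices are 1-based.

slow=1 fast=2: a[fast]=3≠a[slow]=1 write a[2]=3, slow++,fast++
slow=2 fast=3: a[fast]=4≠a[slow]=3 write a[3]=4, slow++,fast++
slow=3 fast=4: a[fast]=4=a[slow] dup, fast++
slow=3 fast=5: a[fast]=9≠a[slow]=4 write a[4]=9, slow++,fast++
slow=4 fast=6: a[fast]=9=a[slow] dup, fast++
slow=4 fast=7: a[fast]=10≠a[slow]=9 write a[5]=10, slow++,fast++
slow=5 fast=8: a[fast]=12≠a[slow]=10 write a[6]=12, slow++,fast++
slow=6 fast=9: a[fast]=13≠a[slow]=12 write a[7]=13, slow++,fast++
slow=7 fast=10: a[fast]=13=a[slow] dup, fast++
slow=7 fast=11: a[fast]=13=a[slow] dup, fast++

slow=7, fast=12, prefix=[1, 3, 4, 9, 10, 12, 13]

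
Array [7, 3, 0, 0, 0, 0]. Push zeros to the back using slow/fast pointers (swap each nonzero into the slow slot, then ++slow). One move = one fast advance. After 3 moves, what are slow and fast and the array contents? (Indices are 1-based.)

(s=1,f=1) a[fast]=7≠0 swap→a[1]=7 → slow++,fast++
(s=2,f=2) a[fast]=3≠0 swap→a[2]=3 → slow++,fast++
(s=3,f=3) a[fast]=0 → fast++

slow=3, fast=4, a=[7, 3, 0, 0, 0, 0]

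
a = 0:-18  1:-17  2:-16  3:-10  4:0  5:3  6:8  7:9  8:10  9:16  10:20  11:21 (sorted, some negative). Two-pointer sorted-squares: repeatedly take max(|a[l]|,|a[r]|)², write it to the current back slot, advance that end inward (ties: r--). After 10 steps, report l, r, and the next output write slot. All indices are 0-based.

l=4, r=5, next write slot=1

[0,11] |-18|<=|21| out[11]=441 → r--
[0,10] |-18|<=|20| out[10]=400 → r--
[0,9] |-18|>|16| out[9]=324 → l++
[1,9] |-17|>|16| out[8]=289 → l++
[2,9] |-16|<=|16| out[7]=256 → r--
[2,8] |-16|>|10| out[6]=256 → l++
[3,8] |-10|<=|10| out[5]=100 → r--
[3,7] |-10|>|9| out[4]=100 → l++
[4,7] |0|<=|9| out[3]=81 → r--
[4,6] |0|<=|8| out[2]=64 → r--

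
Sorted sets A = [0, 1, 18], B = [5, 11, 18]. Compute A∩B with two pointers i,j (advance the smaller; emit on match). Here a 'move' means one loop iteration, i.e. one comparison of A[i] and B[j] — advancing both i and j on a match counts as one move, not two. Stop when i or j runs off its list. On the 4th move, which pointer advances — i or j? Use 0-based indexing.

j

[i=0,j=0] 0<5 → i++
[i=1,j=0] 1<5 → i++
[i=2,j=0] 18>5 → j++
[i=2,j=1] 18>11 → j++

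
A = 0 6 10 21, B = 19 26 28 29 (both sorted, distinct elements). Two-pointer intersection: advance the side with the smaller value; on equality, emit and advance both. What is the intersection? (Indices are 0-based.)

[i=0,j=0] 0<19 → i++
[i=1,j=0] 6<19 → i++
[i=2,j=0] 10<19 → i++
[i=3,j=0] 21>19 → j++
[i=3,j=1] 21<26 → i++

intersection = []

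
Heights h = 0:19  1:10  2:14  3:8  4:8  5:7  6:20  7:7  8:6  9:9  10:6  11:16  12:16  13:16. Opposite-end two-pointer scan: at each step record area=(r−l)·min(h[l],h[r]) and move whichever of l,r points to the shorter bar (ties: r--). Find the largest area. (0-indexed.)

l=0 r=13: min(19,16)*13=208 best=208 *, r--
l=0 r=12: min(19,16)*12=192 best=208, r--
l=0 r=11: min(19,16)*11=176 best=208, r--
l=0 r=10: min(19,6)*10=60 best=208, r--
l=0 r=9: min(19,9)*9=81 best=208, r--
l=0 r=8: min(19,6)*8=48 best=208, r--
l=0 r=7: min(19,7)*7=49 best=208, r--
l=0 r=6: min(19,20)*6=114 best=208, l++
l=1 r=6: min(10,20)*5=50 best=208, l++
l=2 r=6: min(14,20)*4=56 best=208, l++
l=3 r=6: min(8,20)*3=24 best=208, l++
l=4 r=6: min(8,20)*2=16 best=208, l++
l=5 r=6: min(7,20)*1=7 best=208, l++

max area = 208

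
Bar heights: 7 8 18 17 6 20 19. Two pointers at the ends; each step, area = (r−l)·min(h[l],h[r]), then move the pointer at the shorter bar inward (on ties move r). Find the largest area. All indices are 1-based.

max area = 72

l=1 r=7: min(7,19)*6=42 best=42 *, l++
l=2 r=7: min(8,19)*5=40 best=42, l++
l=3 r=7: min(18,19)*4=72 best=72 *, l++
l=4 r=7: min(17,19)*3=51 best=72, l++
l=5 r=7: min(6,19)*2=12 best=72, l++
l=6 r=7: min(20,19)*1=19 best=72, r--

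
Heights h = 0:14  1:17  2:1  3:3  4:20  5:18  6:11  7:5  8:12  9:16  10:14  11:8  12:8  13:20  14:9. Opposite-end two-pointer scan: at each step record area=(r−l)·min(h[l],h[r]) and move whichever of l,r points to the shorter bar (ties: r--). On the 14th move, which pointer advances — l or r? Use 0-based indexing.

r

l=0 r=14: min(14,9)*14=126 best=126 *, r--
l=0 r=13: min(14,20)*13=182 best=182 *, l++
l=1 r=13: min(17,20)*12=204 best=204 *, l++
l=2 r=13: min(1,20)*11=11 best=204, l++
l=3 r=13: min(3,20)*10=30 best=204, l++
l=4 r=13: min(20,20)*9=180 best=204, r--
l=4 r=12: min(20,8)*8=64 best=204, r--
l=4 r=11: min(20,8)*7=56 best=204, r--
l=4 r=10: min(20,14)*6=84 best=204, r--
l=4 r=9: min(20,16)*5=80 best=204, r--
l=4 r=8: min(20,12)*4=48 best=204, r--
l=4 r=7: min(20,5)*3=15 best=204, r--
l=4 r=6: min(20,11)*2=22 best=204, r--
l=4 r=5: min(20,18)*1=18 best=204, r--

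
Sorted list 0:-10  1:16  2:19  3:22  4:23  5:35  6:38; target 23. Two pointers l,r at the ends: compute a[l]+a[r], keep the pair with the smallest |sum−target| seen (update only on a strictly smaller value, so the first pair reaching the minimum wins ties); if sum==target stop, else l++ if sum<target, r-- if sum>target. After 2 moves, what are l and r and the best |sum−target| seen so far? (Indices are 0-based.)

[0,6] -10+38=28 d=5 * → r--
[0,5] -10+35=25 d=2 * → r--

l=0, r=4, best |Δ|=2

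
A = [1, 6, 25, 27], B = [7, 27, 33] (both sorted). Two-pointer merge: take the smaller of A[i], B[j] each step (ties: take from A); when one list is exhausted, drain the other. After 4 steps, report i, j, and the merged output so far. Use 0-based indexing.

i=3, j=1, merged so far=[1, 6, 7, 25]

[i=0,j=0] A[i]=1<=B[j]=7 take 1 → i++
[i=1,j=0] A[i]=6<=B[j]=7 take 6 → i++
[i=2,j=0] A[i]=25>B[j]=7 take 7 → j++
[i=2,j=1] A[i]=25<=B[j]=27 take 25 → i++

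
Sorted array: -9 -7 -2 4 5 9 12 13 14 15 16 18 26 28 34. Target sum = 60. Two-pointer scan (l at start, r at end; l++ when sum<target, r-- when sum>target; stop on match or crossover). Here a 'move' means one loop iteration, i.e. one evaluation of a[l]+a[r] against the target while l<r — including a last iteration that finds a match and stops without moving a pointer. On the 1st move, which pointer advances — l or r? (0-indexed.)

l

[0,14] -9+34=25 <60 → l++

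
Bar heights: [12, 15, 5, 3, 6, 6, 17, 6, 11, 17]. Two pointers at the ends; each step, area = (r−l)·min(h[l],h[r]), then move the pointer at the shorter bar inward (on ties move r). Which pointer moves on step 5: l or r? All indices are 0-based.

l

l=0 r=9: min(12,17)*9=108 best=108 *, l++
l=1 r=9: min(15,17)*8=120 best=120 *, l++
l=2 r=9: min(5,17)*7=35 best=120, l++
l=3 r=9: min(3,17)*6=18 best=120, l++
l=4 r=9: min(6,17)*5=30 best=120, l++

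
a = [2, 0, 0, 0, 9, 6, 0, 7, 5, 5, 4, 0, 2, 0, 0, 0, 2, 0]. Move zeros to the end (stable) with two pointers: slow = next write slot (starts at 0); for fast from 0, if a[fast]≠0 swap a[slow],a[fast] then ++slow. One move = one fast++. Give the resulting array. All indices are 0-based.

[2, 9, 6, 7, 5, 5, 4, 2, 2, 0, 0, 0, 0, 0, 0, 0, 0, 0]

(s=0,f=0) a[fast]=2≠0 swap→a[0]=2 → slow++,fast++
(s=1,f=1) a[fast]=0 → fast++
(s=1,f=2) a[fast]=0 → fast++
(s=1,f=3) a[fast]=0 → fast++
(s=1,f=4) a[fast]=9≠0 swap→a[1]=9 → slow++,fast++
(s=2,f=5) a[fast]=6≠0 swap→a[2]=6 → slow++,fast++
(s=3,f=6) a[fast]=0 → fast++
(s=3,f=7) a[fast]=7≠0 swap→a[3]=7 → slow++,fast++
(s=4,f=8) a[fast]=5≠0 swap→a[4]=5 → slow++,fast++
(s=5,f=9) a[fast]=5≠0 swap→a[5]=5 → slow++,fast++
(s=6,f=10) a[fast]=4≠0 swap→a[6]=4 → slow++,fast++
(s=7,f=11) a[fast]=0 → fast++
(s=7,f=12) a[fast]=2≠0 swap→a[7]=2 → slow++,fast++
(s=8,f=13) a[fast]=0 → fast++
(s=8,f=14) a[fast]=0 → fast++
(s=8,f=15) a[fast]=0 → fast++
(s=8,f=16) a[fast]=2≠0 swap→a[8]=2 → slow++,fast++
(s=9,f=17) a[fast]=0 → fast++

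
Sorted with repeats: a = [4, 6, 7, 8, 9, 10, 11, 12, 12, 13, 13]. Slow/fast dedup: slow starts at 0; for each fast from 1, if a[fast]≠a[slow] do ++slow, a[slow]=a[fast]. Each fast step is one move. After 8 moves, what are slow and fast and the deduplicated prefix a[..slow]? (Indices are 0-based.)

slow=0 fast=1: a[fast]=6≠a[slow]=4 write a[1]=6, slow++,fast++
slow=1 fast=2: a[fast]=7≠a[slow]=6 write a[2]=7, slow++,fast++
slow=2 fast=3: a[fast]=8≠a[slow]=7 write a[3]=8, slow++,fast++
slow=3 fast=4: a[fast]=9≠a[slow]=8 write a[4]=9, slow++,fast++
slow=4 fast=5: a[fast]=10≠a[slow]=9 write a[5]=10, slow++,fast++
slow=5 fast=6: a[fast]=11≠a[slow]=10 write a[6]=11, slow++,fast++
slow=6 fast=7: a[fast]=12≠a[slow]=11 write a[7]=12, slow++,fast++
slow=7 fast=8: a[fast]=12=a[slow] dup, fast++

slow=7, fast=9, prefix=[4, 6, 7, 8, 9, 10, 11, 12]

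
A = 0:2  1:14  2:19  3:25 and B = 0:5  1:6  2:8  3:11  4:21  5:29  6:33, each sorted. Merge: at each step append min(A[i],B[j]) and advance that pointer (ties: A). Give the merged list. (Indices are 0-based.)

i=0 j=0: A[i]=2<=B[j]=5 take 2, i++
i=1 j=0: A[i]=14>B[j]=5 take 5, j++
i=1 j=1: A[i]=14>B[j]=6 take 6, j++
i=1 j=2: A[i]=14>B[j]=8 take 8, j++
i=1 j=3: A[i]=14>B[j]=11 take 11, j++
i=1 j=4: A[i]=14<=B[j]=21 take 14, i++
i=2 j=4: A[i]=19<=B[j]=21 take 19, i++
i=3 j=4: A[i]=25>B[j]=21 take 21, j++
i=3 j=5: A[i]=25<=B[j]=29 take 25, i++
i=4 j=5: A done, take B[j]=29, j++
i=4 j=6: A done, take B[j]=33, j++

[2, 5, 6, 8, 11, 14, 19, 21, 25, 29, 33]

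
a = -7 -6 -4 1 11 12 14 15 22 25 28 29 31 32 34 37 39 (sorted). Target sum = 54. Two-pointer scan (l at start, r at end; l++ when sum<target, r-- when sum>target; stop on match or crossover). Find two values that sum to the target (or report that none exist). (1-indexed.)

l=1 r=17: -7+39=32 <54, l++
l=2 r=17: -6+39=33 <54, l++
l=3 r=17: -4+39=35 <54, l++
l=4 r=17: 1+39=40 <54, l++
l=5 r=17: 11+39=50 <54, l++
l=6 r=17: 12+39=51 <54, l++
l=7 r=17: 14+39=53 <54, l++
l=8 r=17: 15+39=54, found

(15, 39)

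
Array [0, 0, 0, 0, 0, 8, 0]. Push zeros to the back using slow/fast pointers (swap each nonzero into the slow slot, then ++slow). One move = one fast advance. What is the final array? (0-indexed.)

[8, 0, 0, 0, 0, 0, 0]

slow=0 fast=0: a[fast]=0, fast++
slow=0 fast=1: a[fast]=0, fast++
slow=0 fast=2: a[fast]=0, fast++
slow=0 fast=3: a[fast]=0, fast++
slow=0 fast=4: a[fast]=0, fast++
slow=0 fast=5: a[fast]=8≠0 swap→a[0]=8, slow++,fast++
slow=1 fast=6: a[fast]=0, fast++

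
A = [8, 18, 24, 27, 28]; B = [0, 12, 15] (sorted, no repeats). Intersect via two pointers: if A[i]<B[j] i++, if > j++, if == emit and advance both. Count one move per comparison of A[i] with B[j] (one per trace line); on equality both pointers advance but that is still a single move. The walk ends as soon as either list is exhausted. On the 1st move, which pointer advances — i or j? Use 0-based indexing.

i=0 j=0: 8>0, j++

j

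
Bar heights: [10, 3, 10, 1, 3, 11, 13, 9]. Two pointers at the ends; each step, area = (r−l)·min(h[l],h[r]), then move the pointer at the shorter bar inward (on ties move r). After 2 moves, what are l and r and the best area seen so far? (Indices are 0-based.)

l=1, r=6, best area=63

l=0 r=7: min(10,9)*7=63 best=63 *, r--
l=0 r=6: min(10,13)*6=60 best=63, l++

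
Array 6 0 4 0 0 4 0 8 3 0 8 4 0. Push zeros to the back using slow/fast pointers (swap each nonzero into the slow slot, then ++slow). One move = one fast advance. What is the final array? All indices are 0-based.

slow=0 fast=0: a[fast]=6≠0 swap→a[0]=6, slow++,fast++
slow=1 fast=1: a[fast]=0, fast++
slow=1 fast=2: a[fast]=4≠0 swap→a[1]=4, slow++,fast++
slow=2 fast=3: a[fast]=0, fast++
slow=2 fast=4: a[fast]=0, fast++
slow=2 fast=5: a[fast]=4≠0 swap→a[2]=4, slow++,fast++
slow=3 fast=6: a[fast]=0, fast++
slow=3 fast=7: a[fast]=8≠0 swap→a[3]=8, slow++,fast++
slow=4 fast=8: a[fast]=3≠0 swap→a[4]=3, slow++,fast++
slow=5 fast=9: a[fast]=0, fast++
slow=5 fast=10: a[fast]=8≠0 swap→a[5]=8, slow++,fast++
slow=6 fast=11: a[fast]=4≠0 swap→a[6]=4, slow++,fast++
slow=7 fast=12: a[fast]=0, fast++

[6, 4, 4, 8, 3, 8, 4, 0, 0, 0, 0, 0, 0]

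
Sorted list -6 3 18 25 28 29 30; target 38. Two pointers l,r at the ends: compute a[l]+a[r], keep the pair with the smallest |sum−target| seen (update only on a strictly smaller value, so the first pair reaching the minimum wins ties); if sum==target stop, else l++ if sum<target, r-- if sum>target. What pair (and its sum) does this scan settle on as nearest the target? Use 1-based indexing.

pair (3, 30) with sum 33 (|Δ|=5)

l=1 r=7: -6+30=24 d=14 *, l++
l=2 r=7: 3+30=33 d=5 *, l++
l=3 r=7: 18+30=48 d=10, r--
l=3 r=6: 18+29=47 d=9, r--
l=3 r=5: 18+28=46 d=8, r--
l=3 r=4: 18+25=43 d=5, r--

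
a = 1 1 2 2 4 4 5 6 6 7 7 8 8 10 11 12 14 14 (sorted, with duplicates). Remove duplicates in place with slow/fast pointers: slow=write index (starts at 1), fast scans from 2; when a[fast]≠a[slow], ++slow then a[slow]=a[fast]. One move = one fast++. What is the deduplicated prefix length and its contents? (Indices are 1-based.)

slow=1 fast=2: a[fast]=1=a[slow] dup, fast++
slow=1 fast=3: a[fast]=2≠a[slow]=1 write a[2]=2, slow++,fast++
slow=2 fast=4: a[fast]=2=a[slow] dup, fast++
slow=2 fast=5: a[fast]=4≠a[slow]=2 write a[3]=4, slow++,fast++
slow=3 fast=6: a[fast]=4=a[slow] dup, fast++
slow=3 fast=7: a[fast]=5≠a[slow]=4 write a[4]=5, slow++,fast++
slow=4 fast=8: a[fast]=6≠a[slow]=5 write a[5]=6, slow++,fast++
slow=5 fast=9: a[fast]=6=a[slow] dup, fast++
slow=5 fast=10: a[fast]=7≠a[slow]=6 write a[6]=7, slow++,fast++
slow=6 fast=11: a[fast]=7=a[slow] dup, fast++
slow=6 fast=12: a[fast]=8≠a[slow]=7 write a[7]=8, slow++,fast++
slow=7 fast=13: a[fast]=8=a[slow] dup, fast++
slow=7 fast=14: a[fast]=10≠a[slow]=8 write a[8]=10, slow++,fast++
slow=8 fast=15: a[fast]=11≠a[slow]=10 write a[9]=11, slow++,fast++
slow=9 fast=16: a[fast]=12≠a[slow]=11 write a[10]=12, slow++,fast++
slow=10 fast=17: a[fast]=14≠a[slow]=12 write a[11]=14, slow++,fast++
slow=11 fast=18: a[fast]=14=a[slow] dup, fast++

length 11; prefix = [1, 2, 4, 5, 6, 7, 8, 10, 11, 12, 14]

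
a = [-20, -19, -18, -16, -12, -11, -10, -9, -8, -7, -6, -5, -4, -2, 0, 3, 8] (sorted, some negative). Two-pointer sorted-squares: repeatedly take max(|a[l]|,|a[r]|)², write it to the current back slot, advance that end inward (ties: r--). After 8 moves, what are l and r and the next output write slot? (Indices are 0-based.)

l=0 r=16: |-20|>|8| out[16]=400, l++
l=1 r=16: |-19|>|8| out[15]=361, l++
l=2 r=16: |-18|>|8| out[14]=324, l++
l=3 r=16: |-16|>|8| out[13]=256, l++
l=4 r=16: |-12|>|8| out[12]=144, l++
l=5 r=16: |-11|>|8| out[11]=121, l++
l=6 r=16: |-10|>|8| out[10]=100, l++
l=7 r=16: |-9|>|8| out[9]=81, l++

l=8, r=16, next write slot=8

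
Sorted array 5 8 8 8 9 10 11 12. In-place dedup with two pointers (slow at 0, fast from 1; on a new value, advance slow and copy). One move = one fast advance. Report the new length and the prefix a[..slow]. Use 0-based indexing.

slow=0 fast=1: a[fast]=8≠a[slow]=5 write a[1]=8, slow++,fast++
slow=1 fast=2: a[fast]=8=a[slow] dup, fast++
slow=1 fast=3: a[fast]=8=a[slow] dup, fast++
slow=1 fast=4: a[fast]=9≠a[slow]=8 write a[2]=9, slow++,fast++
slow=2 fast=5: a[fast]=10≠a[slow]=9 write a[3]=10, slow++,fast++
slow=3 fast=6: a[fast]=11≠a[slow]=10 write a[4]=11, slow++,fast++
slow=4 fast=7: a[fast]=12≠a[slow]=11 write a[5]=12, slow++,fast++

length 6; prefix = [5, 8, 9, 10, 11, 12]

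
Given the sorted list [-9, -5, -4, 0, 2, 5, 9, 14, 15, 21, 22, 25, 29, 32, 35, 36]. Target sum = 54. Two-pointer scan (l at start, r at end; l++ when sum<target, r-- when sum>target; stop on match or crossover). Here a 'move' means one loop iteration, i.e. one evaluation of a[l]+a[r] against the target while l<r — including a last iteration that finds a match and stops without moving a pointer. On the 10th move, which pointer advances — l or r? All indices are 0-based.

r

l=0 r=15: -9+36=27 <54, l++
l=1 r=15: -5+36=31 <54, l++
l=2 r=15: -4+36=32 <54, l++
l=3 r=15: 0+36=36 <54, l++
l=4 r=15: 2+36=38 <54, l++
l=5 r=15: 5+36=41 <54, l++
l=6 r=15: 9+36=45 <54, l++
l=7 r=15: 14+36=50 <54, l++
l=8 r=15: 15+36=51 <54, l++
l=9 r=15: 21+36=57 >54, r--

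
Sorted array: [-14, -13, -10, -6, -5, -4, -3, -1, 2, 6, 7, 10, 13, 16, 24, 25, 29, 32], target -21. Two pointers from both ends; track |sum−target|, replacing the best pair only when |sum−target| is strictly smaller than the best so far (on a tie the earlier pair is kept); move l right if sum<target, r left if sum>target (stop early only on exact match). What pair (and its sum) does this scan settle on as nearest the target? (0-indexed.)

l=0 r=17: -14+32=18 d=39 *, r--
l=0 r=16: -14+29=15 d=36 *, r--
l=0 r=15: -14+25=11 d=32 *, r--
l=0 r=14: -14+24=10 d=31 *, r--
l=0 r=13: -14+16=2 d=23 *, r--
l=0 r=12: -14+13=-1 d=20 *, r--
l=0 r=11: -14+10=-4 d=17 *, r--
l=0 r=10: -14+7=-7 d=14 *, r--
l=0 r=9: -14+6=-8 d=13 *, r--
l=0 r=8: -14+2=-12 d=9 *, r--
l=0 r=7: -14+-1=-15 d=6 *, r--
l=0 r=6: -14+-3=-17 d=4 *, r--
l=0 r=5: -14+-4=-18 d=3 *, r--
l=0 r=4: -14+-5=-19 d=2 *, r--
l=0 r=3: -14+-6=-20 d=1 *, r--
l=0 r=2: -14+-10=-24 d=3, l++
l=1 r=2: -13+-10=-23 d=2, l++

pair (-14, -6) with sum -20 (|Δ|=1)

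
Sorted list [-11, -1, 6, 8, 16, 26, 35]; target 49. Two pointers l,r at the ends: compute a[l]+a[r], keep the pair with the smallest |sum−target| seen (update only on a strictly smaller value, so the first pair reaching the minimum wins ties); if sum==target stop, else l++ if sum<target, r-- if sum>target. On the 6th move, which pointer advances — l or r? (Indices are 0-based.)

l

[0,6] -11+35=24 d=25 * → l++
[1,6] -1+35=34 d=15 * → l++
[2,6] 6+35=41 d=8 * → l++
[3,6] 8+35=43 d=6 * → l++
[4,6] 16+35=51 d=2 * → r--
[4,5] 16+26=42 d=7 → l++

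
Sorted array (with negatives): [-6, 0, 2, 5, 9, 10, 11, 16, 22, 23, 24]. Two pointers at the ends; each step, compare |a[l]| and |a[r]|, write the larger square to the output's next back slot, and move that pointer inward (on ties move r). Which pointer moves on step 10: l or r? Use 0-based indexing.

r

[0,10] |-6|<=|24| out[10]=576 → r--
[0,9] |-6|<=|23| out[9]=529 → r--
[0,8] |-6|<=|22| out[8]=484 → r--
[0,7] |-6|<=|16| out[7]=256 → r--
[0,6] |-6|<=|11| out[6]=121 → r--
[0,5] |-6|<=|10| out[5]=100 → r--
[0,4] |-6|<=|9| out[4]=81 → r--
[0,3] |-6|>|5| out[3]=36 → l++
[1,3] |0|<=|5| out[2]=25 → r--
[1,2] |0|<=|2| out[1]=4 → r--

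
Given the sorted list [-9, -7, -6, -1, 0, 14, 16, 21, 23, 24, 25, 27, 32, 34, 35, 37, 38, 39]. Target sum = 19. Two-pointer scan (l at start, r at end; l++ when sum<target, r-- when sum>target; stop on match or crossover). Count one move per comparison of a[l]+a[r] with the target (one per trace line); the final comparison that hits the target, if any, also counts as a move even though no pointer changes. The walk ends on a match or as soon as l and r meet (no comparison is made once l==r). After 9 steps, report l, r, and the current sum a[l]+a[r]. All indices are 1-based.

l=1 r=18: -9+39=30 >19, r--
l=1 r=17: -9+38=29 >19, r--
l=1 r=16: -9+37=28 >19, r--
l=1 r=15: -9+35=26 >19, r--
l=1 r=14: -9+34=25 >19, r--
l=1 r=13: -9+32=23 >19, r--
l=1 r=12: -9+27=18 <19, l++
l=2 r=12: -7+27=20 >19, r--
l=2 r=11: -7+25=18 <19, l++

l=3, r=11, sum=19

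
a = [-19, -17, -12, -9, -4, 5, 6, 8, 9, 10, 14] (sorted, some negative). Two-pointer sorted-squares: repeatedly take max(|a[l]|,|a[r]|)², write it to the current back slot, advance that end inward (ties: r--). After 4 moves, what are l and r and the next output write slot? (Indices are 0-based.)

l=0 r=10: |-19|>|14| out[10]=361, l++
l=1 r=10: |-17|>|14| out[9]=289, l++
l=2 r=10: |-12|<=|14| out[8]=196, r--
l=2 r=9: |-12|>|10| out[7]=144, l++

l=3, r=9, next write slot=6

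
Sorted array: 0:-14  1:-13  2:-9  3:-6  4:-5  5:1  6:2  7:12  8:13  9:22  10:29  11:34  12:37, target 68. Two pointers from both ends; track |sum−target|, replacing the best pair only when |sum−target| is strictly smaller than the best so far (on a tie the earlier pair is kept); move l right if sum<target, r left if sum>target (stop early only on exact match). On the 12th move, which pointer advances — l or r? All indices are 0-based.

r

l=0 r=12: -14+37=23 d=45 *, l++
l=1 r=12: -13+37=24 d=44 *, l++
l=2 r=12: -9+37=28 d=40 *, l++
l=3 r=12: -6+37=31 d=37 *, l++
l=4 r=12: -5+37=32 d=36 *, l++
l=5 r=12: 1+37=38 d=30 *, l++
l=6 r=12: 2+37=39 d=29 *, l++
l=7 r=12: 12+37=49 d=19 *, l++
l=8 r=12: 13+37=50 d=18 *, l++
l=9 r=12: 22+37=59 d=9 *, l++
l=10 r=12: 29+37=66 d=2 *, l++
l=11 r=12: 34+37=71 d=3, r--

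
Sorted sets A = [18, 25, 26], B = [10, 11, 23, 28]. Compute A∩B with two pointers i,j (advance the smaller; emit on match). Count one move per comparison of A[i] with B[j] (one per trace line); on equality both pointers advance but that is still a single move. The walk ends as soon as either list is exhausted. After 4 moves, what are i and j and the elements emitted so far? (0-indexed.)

i=0 j=0: 18>10, j++
i=0 j=1: 18>11, j++
i=0 j=2: 18<23, i++
i=1 j=2: 25>23, j++

i=1, j=3, emitted=[]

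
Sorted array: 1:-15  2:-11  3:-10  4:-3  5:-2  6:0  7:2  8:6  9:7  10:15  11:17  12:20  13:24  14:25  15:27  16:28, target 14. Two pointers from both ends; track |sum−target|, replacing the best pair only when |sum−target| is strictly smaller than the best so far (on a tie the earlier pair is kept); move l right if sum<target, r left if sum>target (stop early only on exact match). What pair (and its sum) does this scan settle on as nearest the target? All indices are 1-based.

[1,16] -15+28=13 d=1 * → l++
[2,16] -11+28=17 d=3 → r--
[2,15] -11+27=16 d=2 → r--
[2,14] -11+25=14 d=0 * → stop

pair (-11, 25) with sum 14 (|Δ|=0)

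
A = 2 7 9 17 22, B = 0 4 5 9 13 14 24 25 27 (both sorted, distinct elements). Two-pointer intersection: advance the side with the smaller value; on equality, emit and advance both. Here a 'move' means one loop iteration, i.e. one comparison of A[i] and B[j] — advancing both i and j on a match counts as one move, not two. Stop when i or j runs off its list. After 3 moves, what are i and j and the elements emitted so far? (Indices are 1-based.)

i=2, j=3, emitted=[]

i=1 j=1: 2>0, j++
i=1 j=2: 2<4, i++
i=2 j=2: 7>4, j++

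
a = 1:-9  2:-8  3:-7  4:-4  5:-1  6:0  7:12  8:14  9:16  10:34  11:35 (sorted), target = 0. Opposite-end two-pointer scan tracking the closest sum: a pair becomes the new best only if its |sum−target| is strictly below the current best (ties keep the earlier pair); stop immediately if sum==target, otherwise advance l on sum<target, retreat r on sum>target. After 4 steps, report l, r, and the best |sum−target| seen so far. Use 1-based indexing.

l=1 r=11: -9+35=26 d=26 *, r--
l=1 r=10: -9+34=25 d=25 *, r--
l=1 r=9: -9+16=7 d=7 *, r--
l=1 r=8: -9+14=5 d=5 *, r--

l=1, r=7, best |Δ|=5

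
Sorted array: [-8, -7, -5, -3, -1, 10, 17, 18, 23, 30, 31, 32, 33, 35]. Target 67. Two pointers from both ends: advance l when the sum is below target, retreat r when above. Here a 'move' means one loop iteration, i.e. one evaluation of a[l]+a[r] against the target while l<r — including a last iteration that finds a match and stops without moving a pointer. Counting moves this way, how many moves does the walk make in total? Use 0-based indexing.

[0,13] -8+35=27 <67 → l++
[1,13] -7+35=28 <67 → l++
[2,13] -5+35=30 <67 → l++
[3,13] -3+35=32 <67 → l++
[4,13] -1+35=34 <67 → l++
[5,13] 10+35=45 <67 → l++
[6,13] 17+35=52 <67 → l++
[7,13] 18+35=53 <67 → l++
[8,13] 23+35=58 <67 → l++
[9,13] 30+35=65 <67 → l++
[10,13] 31+35=66 <67 → l++
[11,13] 32+35=67 → found

12 moves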